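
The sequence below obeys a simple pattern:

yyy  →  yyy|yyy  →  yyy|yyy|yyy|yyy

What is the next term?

yyy|yyy|yyy|yyy|yyy|yyy|yyy|yyy

Each string is two copies of the previous one joined by '|'.
So the next term is two copies of yyy|yyy|yyy|yyy with '|' between the halves.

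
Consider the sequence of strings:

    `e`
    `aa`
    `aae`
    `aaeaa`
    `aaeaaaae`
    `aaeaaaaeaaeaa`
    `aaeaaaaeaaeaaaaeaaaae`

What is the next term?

aaeaaaaeaaeaaaaeaaaaeaaeaaaaeaaeaa

From term 3 onward, concatenate the last term with the second-to-last: aa·e = aae, aae·aa = aaeaa, …
The next term joins aaeaaaaeaaeaaaaeaaaae and aaeaaaaeaaeaa.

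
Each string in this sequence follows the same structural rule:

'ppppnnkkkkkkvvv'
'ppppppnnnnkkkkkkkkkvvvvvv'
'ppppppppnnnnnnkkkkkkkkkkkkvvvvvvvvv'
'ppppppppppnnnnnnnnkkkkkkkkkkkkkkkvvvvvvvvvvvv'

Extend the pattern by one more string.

ppppppppppppnnnnnnnnnnkkkkkkkkkkkkkkkkkkvvvvvvvvvvvvvvv

The n-th term is 2n+2 p's then 2n n's then 3n+3 k's then 3n v's (n = 1, 2, …).
At n = 5 the blocks have lengths 12, 10, 18, 15.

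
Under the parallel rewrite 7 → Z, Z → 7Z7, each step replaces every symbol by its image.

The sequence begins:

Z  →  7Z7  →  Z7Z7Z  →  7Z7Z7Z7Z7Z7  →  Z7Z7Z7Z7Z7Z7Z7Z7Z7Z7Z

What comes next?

Replace each of the 21 characters of Z7Z7Z7Z7Z7Z7Z7Z7Z7Z7Z in place — 7Z7 Z 7Z7 Z 7Z7 Z 7Z7 Z 7Z7 Z 7Z7 Z 7Z7 Z 7Z7 Z 7Z7 Z 7Z7 Z 7Z7 — and concatenate.

7Z7Z7Z7Z7Z7Z7Z7Z7Z7Z7Z7Z7Z7Z7Z7Z7Z7Z7Z7Z7Z7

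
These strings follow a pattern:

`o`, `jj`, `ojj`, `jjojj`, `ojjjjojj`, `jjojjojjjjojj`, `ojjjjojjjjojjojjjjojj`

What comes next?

Each term (from the third on) is the two preceding terms concatenated in order: term 3 = o·jj = ojj.
Continuing: jjojjojjjjojj · ojjjjojjjjojjojjjjojj gives term 8.

jjojjojjjjojjojjjjojjjjojjojjjjojj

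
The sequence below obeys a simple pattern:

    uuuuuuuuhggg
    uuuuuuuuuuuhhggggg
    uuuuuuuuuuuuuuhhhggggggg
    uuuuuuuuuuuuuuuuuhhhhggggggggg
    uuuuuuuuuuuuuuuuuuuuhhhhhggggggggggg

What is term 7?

Reading off run lengths: u runs 8, 11, 14, 17, 20; h runs 1, 2, 3, 4, 5; g runs 3, 5, 7, 9, 11 — each is linear in n, where the shown terms are n = 2, 3, 4, 5, 6.
Setting n = 8 gives 26, 7, 15 characters in each block.

uuuuuuuuuuuuuuuuuuuuuuuuuuhhhhhhhggggggggggggggg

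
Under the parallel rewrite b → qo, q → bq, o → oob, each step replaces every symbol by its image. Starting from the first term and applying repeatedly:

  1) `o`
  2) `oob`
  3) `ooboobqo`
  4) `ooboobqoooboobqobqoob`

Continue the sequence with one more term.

Rewriting the 21 symbols of ooboobqoooboobqobqoob one by one yields oob oob qo oob oob qo bq oob oob oob qo oob oob qo bq oob qo bq oob oob qo; concatenated:

ooboobqoooboobqobqoobooboobqoooboobqobqoobqobqooboobqo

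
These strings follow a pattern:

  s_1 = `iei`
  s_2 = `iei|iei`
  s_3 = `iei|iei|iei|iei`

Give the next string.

iei|iei|iei|iei|iei|iei|iei|iei

s(k+1) = s(k)·|·s(k) — each term doubles the last with '|' between the halves.
One more doubling of iei|iei|iei|iei gives the answer.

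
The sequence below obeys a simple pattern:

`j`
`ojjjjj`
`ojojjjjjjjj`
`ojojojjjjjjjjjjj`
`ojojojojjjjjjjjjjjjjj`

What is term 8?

ojojojojojojojjjjjjjjjjjjjjjjjjjjjjj

Each term wraps the previous one in oj on the left and jjj on the right.
From ojojojojjjjjjjjjjjjjj, 3 further steps: ojojojojjjjjjjjjjjjjj → ojojojojojjjjjjjjjjjjjjjjj → ojojojojojojjjjjjjjjjjjjjjjjjjj → (answer).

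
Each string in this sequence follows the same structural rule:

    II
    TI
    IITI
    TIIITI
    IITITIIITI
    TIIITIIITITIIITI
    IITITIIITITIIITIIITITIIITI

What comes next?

TIIITIIITITIIITIIITITIIITITIIITIIITITIIITI

Each term (from the third on) is the two preceding terms concatenated in order: term 3 = II·TI = IITI.
Continuing: TIIITIIITITIIITI · IITITIIITITIIITIIITITIIITI gives term 8.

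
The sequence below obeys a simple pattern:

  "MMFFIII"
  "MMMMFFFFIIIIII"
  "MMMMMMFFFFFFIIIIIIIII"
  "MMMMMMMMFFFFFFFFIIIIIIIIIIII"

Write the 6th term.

MMMMMMMMMMMMFFFFFFFFFFFFIIIIIIIIIIIIIIIIII

Term n consists of 2n M's, followed by 2n F's, followed by 3n I's (n = 1, 2, …).
At n = 6 the blocks have lengths 12, 12, 18.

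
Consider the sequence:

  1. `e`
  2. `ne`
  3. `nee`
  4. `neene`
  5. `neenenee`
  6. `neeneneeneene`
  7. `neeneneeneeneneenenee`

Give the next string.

From term 3 onward, concatenate the last term with the second-to-last: ne·e = nee, nee·ne = neene, …
The next term joins neeneneeneeneneenenee and neeneneeneene.

neeneneeneeneneeneneeneeneneeneene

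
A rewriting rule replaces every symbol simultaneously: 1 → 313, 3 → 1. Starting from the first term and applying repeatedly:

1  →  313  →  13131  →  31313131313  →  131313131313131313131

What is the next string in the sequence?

Replace each of the 21 characters of 131313131313131313131 in place — 313 1 313 1 313 1 313 1 313 1 313 1 313 1 313 1 313 1 313 1 313 — and concatenate.

3131313131313131313131313131313131313131313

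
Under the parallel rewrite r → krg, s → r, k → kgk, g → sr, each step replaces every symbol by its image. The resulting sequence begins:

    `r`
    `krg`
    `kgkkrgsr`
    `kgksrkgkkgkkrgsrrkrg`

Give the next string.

Applying the rule to each of the 20 symbols of kgksrkgkkgkkrgsrrkrg gives the pieces kgk sr kgk r krg kgk sr kgk kgk sr kgk kgk krg sr r krg krg kgk krg sr, which concatenate to the answer.

kgksrkgkrkrgkgksrkgkkgksrkgkkgkkrgsrrkrgkrgkgkkrgsr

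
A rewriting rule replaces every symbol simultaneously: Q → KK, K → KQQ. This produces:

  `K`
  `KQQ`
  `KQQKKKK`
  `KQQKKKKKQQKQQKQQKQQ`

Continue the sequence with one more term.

KQQKKKKKQQKQQKQQKQQKQQKKKKKQQKKKKKQQKKKKKQQKKKK

φ(KQQKKKKKQQKQQKQQKQQ) expands symbol-by-symbol to KQQ KK KK KQQ KQQ KQQ KQQ KQQ KK KK KQQ KK KK KQQ KK KK KQQ KK KK; joining the 19 pieces gives the next term.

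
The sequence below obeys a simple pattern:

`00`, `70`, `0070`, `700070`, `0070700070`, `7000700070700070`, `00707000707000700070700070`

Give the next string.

700070007070007000707000707000700070700070

From term 3 onward, concatenate the second-to-last term with the last: 00·70 = 0070, 70·0070 = 700070, …
Continuing: 7000700070700070 · 00707000707000700070700070 gives term 8.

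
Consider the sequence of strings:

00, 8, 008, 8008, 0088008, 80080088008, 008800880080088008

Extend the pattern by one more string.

From term 3 onward, concatenate the second-to-last term with the last: 00·8 = 008, 8·008 = 8008, …
Continuing: 80080088008 · 008800880080088008 gives term 8.

80080088008008800880080088008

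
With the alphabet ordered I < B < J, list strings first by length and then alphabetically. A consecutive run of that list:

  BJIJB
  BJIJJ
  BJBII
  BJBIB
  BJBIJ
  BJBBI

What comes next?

BJBBB

The successor of BJBBI increments the rightmost position that isn't already J and resets every position after it to I.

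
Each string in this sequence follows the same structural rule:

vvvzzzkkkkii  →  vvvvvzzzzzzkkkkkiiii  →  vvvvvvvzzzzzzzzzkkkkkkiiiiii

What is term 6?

Term n consists of 2n+1 v's, followed by 3n z's, followed by n+3 k's, followed by 2n i's (n = 1, 2, …).
At n = 6 the blocks have lengths 13, 18, 9, 12.

vvvvvvvvvvvvvzzzzzzzzzzzzzzzzzzkkkkkkkkkiiiiiiiiiiii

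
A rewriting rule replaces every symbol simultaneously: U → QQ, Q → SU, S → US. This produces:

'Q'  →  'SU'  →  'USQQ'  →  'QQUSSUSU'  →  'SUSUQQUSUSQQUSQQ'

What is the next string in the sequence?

USQQUSQQSUSUQQUSQQUSSUSUQQUSSUSU

Replace each of the 16 characters of SUSUQQUSUSQQUSQQ in place — US QQ US QQ SU SU QQ US QQ US SU SU QQ US SU SU — and concatenate.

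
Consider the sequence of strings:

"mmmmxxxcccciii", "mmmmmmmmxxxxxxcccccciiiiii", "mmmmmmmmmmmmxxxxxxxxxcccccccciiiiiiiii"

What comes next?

Reading off run lengths: m runs 4, 8, 12; x runs 3, 6, 9; c runs 4, 6, 8; i runs 3, 6, 9 — each is linear in n (n = 1, 2, …).
At n = 4 the blocks have lengths 16, 12, 10, 12.

mmmmmmmmmmmmmmmmxxxxxxxxxxxxcccccccccciiiiiiiiiiii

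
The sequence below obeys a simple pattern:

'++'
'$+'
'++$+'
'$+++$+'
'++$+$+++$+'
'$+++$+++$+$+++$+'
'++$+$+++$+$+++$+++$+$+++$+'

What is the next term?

Each term (from the third on) is the two preceding terms concatenated in order: term 3 = ++·$+ = ++$+.
The next term joins $+++$+++$+$+++$+ and ++$+$+++$+$+++$+++$+$+++$+.

$+++$+++$+$+++$+++$+$+++$+$+++$+++$+$+++$+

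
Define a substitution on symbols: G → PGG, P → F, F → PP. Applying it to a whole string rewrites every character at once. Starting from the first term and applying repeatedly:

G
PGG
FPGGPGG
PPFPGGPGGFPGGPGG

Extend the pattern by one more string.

Replace each of the 16 characters of PPFPGGPGGFPGGPGG in place — F F PP F PGG PGG F PGG PGG PP F PGG PGG F PGG PGG — and concatenate.

FFPPFPGGPGGFPGGPGGPPFPGGPGGFPGGPGG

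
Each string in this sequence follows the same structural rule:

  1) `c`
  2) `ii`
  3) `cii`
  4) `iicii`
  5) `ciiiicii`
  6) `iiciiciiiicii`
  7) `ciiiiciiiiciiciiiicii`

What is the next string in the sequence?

This is a Fibonacci-style word recurrence s(k) = s(k−2)·s(k−1): e.g. c·ii = cii.
Continuing: iiciiciiiicii · ciiiiciiiiciiciiiicii gives term 8.

iiciiciiiiciiciiiiciiiiciiciiiicii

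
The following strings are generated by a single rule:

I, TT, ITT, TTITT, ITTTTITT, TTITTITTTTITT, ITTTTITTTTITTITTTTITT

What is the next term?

Each term (from the third on) is the two preceding terms concatenated in order: term 3 = I·TT = ITT.
The next term joins TTITTITTTTITT and ITTTTITTTTITTITTTTITT.

TTITTITTTTITTITTTTITTTTITTITTTTITT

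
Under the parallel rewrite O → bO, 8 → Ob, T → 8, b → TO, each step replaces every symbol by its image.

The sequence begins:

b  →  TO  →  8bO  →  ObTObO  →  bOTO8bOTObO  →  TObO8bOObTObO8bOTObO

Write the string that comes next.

Rewriting the 20 symbols of TObO8bOObTObO8bOTObO one by one yields 8 bO TO bO Ob TO bO bO TO 8 bO TO bO Ob TO bO 8 bO TO bO; concatenated:

8bOTObOObTObObOTO8bOTObOObTObO8bOTObO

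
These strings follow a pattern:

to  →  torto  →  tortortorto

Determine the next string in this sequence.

Every step duplicates the string with 'r' between the halves.
Doubling tortortorto with 'r' between the halves:

tortortortortortortorto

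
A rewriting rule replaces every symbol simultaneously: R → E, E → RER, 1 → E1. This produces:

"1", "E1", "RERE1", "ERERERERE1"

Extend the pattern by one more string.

Apply φ to ERERERERE1 symbol by symbol: E→RER, R→E, E→RER, R→E, E→RER, R→E, E→RER, R→E, E→RER, 1→E1; joined: RER E RER E RER E RER E RER E1.

RERERERERERERERERERE1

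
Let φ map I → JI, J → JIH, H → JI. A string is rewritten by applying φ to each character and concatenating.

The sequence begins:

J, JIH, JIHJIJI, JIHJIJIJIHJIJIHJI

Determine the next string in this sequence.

JIHJIJIJIHJIJIHJIJIHJIJIJIHJIJIHJIJIJIHJI

Applying the rule to each of the 17 symbols of JIHJIJIJIHJIJIHJI gives the pieces JIH JI JI JIH JI JIH JI JIH JI JI JIH JI JIH JI JI JIH JI, which concatenate to the answer.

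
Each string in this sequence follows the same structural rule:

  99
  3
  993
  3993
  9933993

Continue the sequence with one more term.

39939933993

This is a Fibonacci-style word recurrence s(k) = s(k−2)·s(k−1): e.g. 99·3 = 993.
Continuing: 3993 · 9933993 gives term 6.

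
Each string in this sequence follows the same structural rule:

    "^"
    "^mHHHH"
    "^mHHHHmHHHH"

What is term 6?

^mHHHHmHHHHmHHHHmHHHHmHHHH

Every step adds mHHHH to the end: s(k+1) = s(k)·mHHHH.
From ^mHHHHmHHHH, 3 further steps: ^mHHHHmHHHH → ^mHHHHmHHHHmHHHH → ^mHHHHmHHHHmHHHHmHHHH → (answer).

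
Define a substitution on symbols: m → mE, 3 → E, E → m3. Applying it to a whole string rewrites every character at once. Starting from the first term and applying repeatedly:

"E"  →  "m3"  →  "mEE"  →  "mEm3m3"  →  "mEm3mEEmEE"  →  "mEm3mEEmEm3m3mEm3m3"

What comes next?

Rewriting the 19 symbols of mEm3mEEmEm3m3mEm3m3 one by one yields mE m3 mE E mE m3 m3 mE m3 mE E mE E mE m3 mE E mE E; concatenated:

mEm3mEEmEm3m3mEm3mEEmEEmEm3mEEmEE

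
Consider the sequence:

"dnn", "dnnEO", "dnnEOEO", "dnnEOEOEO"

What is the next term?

Every step adds EO to the end: s(k+1) = s(k)·EO.
Applying this once more to dnnEOEOEO:

dnnEOEOEOEO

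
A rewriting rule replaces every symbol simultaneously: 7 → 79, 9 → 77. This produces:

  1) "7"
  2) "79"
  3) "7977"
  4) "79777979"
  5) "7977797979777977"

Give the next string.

Applying the rule to each of the 16 symbols of 7977797979777977 gives the pieces 79 77 79 79 79 77 79 77 79 77 79 79 79 77 79 79, which concatenate to the answer.

79777979797779777977797979777979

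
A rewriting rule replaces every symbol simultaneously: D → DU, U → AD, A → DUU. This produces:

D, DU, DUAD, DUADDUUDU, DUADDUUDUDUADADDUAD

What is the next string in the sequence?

φ(DUADDUUDUDUADADDUAD) expands symbol-by-symbol to DU AD DUU DU DU AD AD DU AD DU AD DUU DU DUU DU DU AD DUU DU; joining the 19 pieces gives the next term.

DUADDUUDUDUADADDUADDUADDUUDUDUUDUDUADDUUDU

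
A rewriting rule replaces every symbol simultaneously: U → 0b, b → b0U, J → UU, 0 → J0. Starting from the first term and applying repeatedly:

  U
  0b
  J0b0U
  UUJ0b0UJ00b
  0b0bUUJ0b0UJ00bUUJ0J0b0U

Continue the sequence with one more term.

Replace each of the 24 characters of 0b0bUUJ0b0UJ00bUUJ0J0b0U in place — J0 b0U J0 b0U 0b 0b UU J0 b0U J0 0b UU J0 J0 b0U 0b 0b UU J0 UU J0 b0U J0 0b — and concatenate.

J0b0UJ0b0U0b0bUUJ0b0UJ00bUUJ0J0b0U0b0bUUJ0UUJ0b0UJ00b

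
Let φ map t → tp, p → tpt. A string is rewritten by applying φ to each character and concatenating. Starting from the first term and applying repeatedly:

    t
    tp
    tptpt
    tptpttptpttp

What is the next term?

Expanding tptpttptpttp: t→tp, p→tpt, t→tp, p→tpt, t→tp, t→tp, p→tpt, t→tp, p→tpt, t→tp, t→tp, p→tpt. Concatenated: tp tpt tp tpt tp tp tpt tp tpt tp tp tpt.

tptpttptpttptptpttptpttptptpt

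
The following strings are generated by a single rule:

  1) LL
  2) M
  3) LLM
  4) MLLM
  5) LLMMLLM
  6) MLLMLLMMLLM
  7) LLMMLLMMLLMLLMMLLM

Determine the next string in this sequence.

MLLMLLMMLLMLLMMLLMMLLMLLMMLLM

From term 3 onward, concatenate the second-to-last term with the last: LL·M = LLM, M·LLM = MLLM, …
The next term joins MLLMLLMMLLM and LLMMLLMMLLMLLMMLLM.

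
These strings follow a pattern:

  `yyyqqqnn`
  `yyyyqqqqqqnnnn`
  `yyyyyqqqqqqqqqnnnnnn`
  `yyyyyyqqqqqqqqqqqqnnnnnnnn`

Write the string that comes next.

yyyyyyyqqqqqqqqqqqqqqqnnnnnnnnnn

Term n consists of n+2 y's, followed by 3n q's, followed by 2n n's (n = 1, 2, …).
Setting n = 5 gives 7, 15, 10 characters in each block.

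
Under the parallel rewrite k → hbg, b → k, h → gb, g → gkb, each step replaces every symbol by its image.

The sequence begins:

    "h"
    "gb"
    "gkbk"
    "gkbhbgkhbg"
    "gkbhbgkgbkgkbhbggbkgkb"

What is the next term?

Replace each of the 22 characters of gkbhbgkgbkgkbhbggbkgkb in place — gkb hbg k gb k gkb hbg gkb k hbg gkb hbg k gb k gkb gkb k hbg gkb hbg k — and concatenate.

gkbhbgkgbkgkbhbggkbkhbggkbhbgkgbkgkbgkbkhbggkbhbgk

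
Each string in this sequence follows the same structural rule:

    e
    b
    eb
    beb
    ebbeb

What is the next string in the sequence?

This is a Fibonacci-style word recurrence s(k) = s(k−2)·s(k−1): e.g. e·b = eb.
The next term joins beb and ebbeb.

bebebbeb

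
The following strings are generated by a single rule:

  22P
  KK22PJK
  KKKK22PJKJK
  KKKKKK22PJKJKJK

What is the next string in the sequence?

Each term wraps the previous one in KK on the left and JK on the right.
One more step from KKKKKK22PJKJKJK gives the answer.

KKKKKKKK22PJKJKJKJK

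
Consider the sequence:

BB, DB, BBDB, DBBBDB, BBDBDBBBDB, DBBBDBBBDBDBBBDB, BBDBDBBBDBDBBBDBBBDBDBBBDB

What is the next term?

DBBBDBBBDBDBBBDBBBDBDBBBDBDBBBDBBBDBDBBBDB

From term 3 onward, concatenate the second-to-last term with the last: BB·DB = BBDB, DB·BBDB = DBBBDB, …
So term 8 is DBBBDBBBDBDBBBDB·BBDBDBBBDBDBBBDBBBDBDBBBDB.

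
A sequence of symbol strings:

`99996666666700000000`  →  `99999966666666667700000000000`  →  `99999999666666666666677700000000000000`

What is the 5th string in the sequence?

The n-th term is 2n-2 9's then 3n-2 6's then n-2 7's then 3n-1 0's, where the shown terms are n = 3, 4, 5.
Setting n = 7 gives 12, 19, 5, 20 characters in each block.

99999999999966666666666666666667777700000000000000000000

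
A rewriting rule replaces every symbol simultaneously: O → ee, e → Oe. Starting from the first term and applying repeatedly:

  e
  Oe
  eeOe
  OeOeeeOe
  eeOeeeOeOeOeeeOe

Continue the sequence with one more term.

OeOeeeOeOeOeeeOeeeOeeeOeOeOeeeOe

Applying the rule to each of the 16 symbols of eeOeeeOeOeOeeeOe gives the pieces Oe Oe ee Oe Oe Oe ee Oe ee Oe ee Oe Oe Oe ee Oe, which concatenate to the answer.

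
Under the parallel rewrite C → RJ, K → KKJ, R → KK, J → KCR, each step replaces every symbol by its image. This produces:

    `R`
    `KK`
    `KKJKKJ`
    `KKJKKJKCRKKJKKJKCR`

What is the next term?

KKJKKJKCRKKJKKJKCRKKJRJKKKKJKKJKCRKKJKKJKCRKKJRJKK

φ(KKJKKJKCRKKJKKJKCR) expands symbol-by-symbol to KKJ KKJ KCR KKJ KKJ KCR KKJ RJ KK KKJ KKJ KCR KKJ KKJ KCR KKJ RJ KK; joining the 18 pieces gives the next term.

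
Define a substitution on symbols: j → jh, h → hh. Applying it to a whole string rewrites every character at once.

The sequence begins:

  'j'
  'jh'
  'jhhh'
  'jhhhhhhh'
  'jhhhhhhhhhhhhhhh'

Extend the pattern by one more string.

jhhhhhhhhhhhhhhhhhhhhhhhhhhhhhhh

Replace each of the 16 characters of jhhhhhhhhhhhhhhh in place — jh hh hh hh hh hh hh hh hh hh hh hh hh hh hh hh — and concatenate.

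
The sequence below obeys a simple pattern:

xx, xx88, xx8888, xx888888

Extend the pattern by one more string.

xx88888888

Every step adds 88 to the end: s(k+1) = s(k)·88.
One more step from xx888888 gives the answer.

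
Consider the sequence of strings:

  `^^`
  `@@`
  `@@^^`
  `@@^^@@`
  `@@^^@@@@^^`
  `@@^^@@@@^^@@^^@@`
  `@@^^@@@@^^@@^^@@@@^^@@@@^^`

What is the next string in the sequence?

@@^^@@@@^^@@^^@@@@^^@@@@^^@@^^@@@@^^@@^^@@

This is a Fibonacci-style word recurrence s(k) = s(k−1)·s(k−2): e.g. @@·^^ = @@^^.
Continuing: @@^^@@@@^^@@^^@@@@^^@@@@^^ · @@^^@@@@^^@@^^@@ gives term 8.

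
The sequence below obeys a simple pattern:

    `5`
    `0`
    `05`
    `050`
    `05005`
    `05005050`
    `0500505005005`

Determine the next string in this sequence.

Each term (from the third on) is the previous term followed by the one before it: term 3 = 0·5 = 05.
Continuing: 0500505005005 · 05005050 gives term 8.

050050500500505005050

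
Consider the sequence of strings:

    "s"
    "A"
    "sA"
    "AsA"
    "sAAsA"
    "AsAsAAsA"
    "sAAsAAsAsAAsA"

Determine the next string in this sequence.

AsAsAAsAsAAsAAsAsAAsA

Each term (from the third on) is the two preceding terms concatenated in order: term 3 = s·A = sA.
Continuing: AsAsAAsA · sAAsAAsAsAAsA gives term 8.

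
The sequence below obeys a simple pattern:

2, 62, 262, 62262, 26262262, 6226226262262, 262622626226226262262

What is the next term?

From term 3 onward, concatenate the second-to-last term with the last: 2·62 = 262, 62·262 = 62262, …
Continuing: 6226226262262 · 262622626226226262262 gives term 8.

6226226262262262622626226226262262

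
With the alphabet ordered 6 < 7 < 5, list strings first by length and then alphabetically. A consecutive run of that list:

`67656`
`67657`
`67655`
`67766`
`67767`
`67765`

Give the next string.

67776

The successor of 67765 increments the rightmost position that isn't already 5 and resets every position after it to 6.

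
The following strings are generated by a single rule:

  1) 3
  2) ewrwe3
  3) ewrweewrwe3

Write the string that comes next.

Each term is the previous one with ewrwe prepended.
Applying this once more to ewrweewrwe3:

ewrweewrweewrwe3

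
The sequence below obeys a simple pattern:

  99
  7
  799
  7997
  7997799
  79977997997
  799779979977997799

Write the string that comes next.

This is a Fibonacci-style word recurrence s(k) = s(k−1)·s(k−2): e.g. 7·99 = 799.
So term 8 is 799779979977997799·79977997997.

79977997997799779979977997997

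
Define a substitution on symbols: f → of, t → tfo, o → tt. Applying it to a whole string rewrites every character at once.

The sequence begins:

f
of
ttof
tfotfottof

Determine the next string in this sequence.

tfooftttfooftttfotfottof

Expanding tfotfottof: t→tfo, f→of, o→tt, t→tfo, f→of, o→tt, t→tfo, t→tfo, o→tt, f→of. Concatenated: tfo of tt tfo of tt tfo tfo tt of.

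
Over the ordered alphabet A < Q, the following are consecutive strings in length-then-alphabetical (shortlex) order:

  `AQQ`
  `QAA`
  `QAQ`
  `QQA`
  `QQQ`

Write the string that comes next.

AAAA

After QQQ the length-3 strings are exhausted; the first length-4 string is 4 copies of A.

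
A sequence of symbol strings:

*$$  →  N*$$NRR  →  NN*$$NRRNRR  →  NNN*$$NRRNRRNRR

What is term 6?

Every step adds N to the front and NRR to the end of the previous string.
From NNN*$$NRRNRRNRR, 2 further steps: NNN*$$NRRNRRNRR → NNNN*$$NRRNRRNRRNRR → (answer).

NNNNN*$$NRRNRRNRRNRRNRR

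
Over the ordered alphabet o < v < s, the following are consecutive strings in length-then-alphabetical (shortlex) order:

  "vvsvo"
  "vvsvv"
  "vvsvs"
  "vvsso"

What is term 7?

vsooo

Advancing 3 positions from vvsso through vvsso → vvssv → vvsss reaches term 7.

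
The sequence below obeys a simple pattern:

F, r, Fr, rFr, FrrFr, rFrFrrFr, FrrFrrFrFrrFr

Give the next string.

Each term (from the third on) is the two preceding terms concatenated in order: term 3 = F·r = Fr.
So term 8 is rFrFrrFr·FrrFrrFrFrrFr.

rFrFrrFrFrrFrrFrFrrFr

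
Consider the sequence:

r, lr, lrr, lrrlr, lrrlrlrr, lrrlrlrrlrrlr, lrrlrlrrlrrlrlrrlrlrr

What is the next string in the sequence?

This is a Fibonacci-style word recurrence s(k) = s(k−1)·s(k−2): e.g. lr·r = lrr.
The next term joins lrrlrlrrlrrlrlrrlrlrr and lrrlrlrrlrrlr.

lrrlrlrrlrrlrlrrlrlrrlrrlrlrrlrrlr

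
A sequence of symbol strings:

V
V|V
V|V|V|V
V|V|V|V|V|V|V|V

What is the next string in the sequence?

Each string is two copies of the previous one joined by '|'.
One more doubling of V|V|V|V|V|V|V|V gives the answer.

V|V|V|V|V|V|V|V|V|V|V|V|V|V|V|V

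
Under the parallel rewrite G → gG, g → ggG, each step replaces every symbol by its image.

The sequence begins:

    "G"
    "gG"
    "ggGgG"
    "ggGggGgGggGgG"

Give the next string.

Rewriting the 13 symbols of ggGggGgGggGgG one by one yields ggG ggG gG ggG ggG gG ggG gG ggG ggG gG ggG gG; concatenated:

ggGggGgGggGggGgGggGgGggGggGgGggGgG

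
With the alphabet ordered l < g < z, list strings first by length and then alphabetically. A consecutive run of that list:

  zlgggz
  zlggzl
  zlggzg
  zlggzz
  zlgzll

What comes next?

Find the rightmost character of zlgzll below z, bump it to the next letter, and reset everything to its right to l.

zlgzlg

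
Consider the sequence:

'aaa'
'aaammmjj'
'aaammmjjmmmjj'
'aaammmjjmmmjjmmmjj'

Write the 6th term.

aaammmjjmmmjjmmmjjmmmjjmmmjj

The strings grow by a fixed suffix mmmjj each time.
From aaammmjjmmmjjmmmjj, 2 further steps: aaammmjjmmmjjmmmjj → aaammmjjmmmjjmmmjjmmmjj → (answer).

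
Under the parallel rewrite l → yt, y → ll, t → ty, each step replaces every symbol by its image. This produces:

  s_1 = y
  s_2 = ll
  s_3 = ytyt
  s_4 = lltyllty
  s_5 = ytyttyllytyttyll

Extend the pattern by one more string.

lltylltytyllytytlltylltytyllytyt

φ(ytyttyllytyttyll) expands symbol-by-symbol to ll ty ll ty ty ll yt yt ll ty ll ty ty ll yt yt; joining the 16 pieces gives the next term.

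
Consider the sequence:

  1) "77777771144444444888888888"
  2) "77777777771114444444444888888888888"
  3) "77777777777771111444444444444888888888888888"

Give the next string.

77777777777777771111144444444444444888888888888888888

The n-th term is 3n-2 7's then n-1 1's then 2n+2 4's then 3n 8's, where the shown terms are n = 3, 4, 5.
For the next term, n = 6, so the run lengths are 16, 5, 14, 18.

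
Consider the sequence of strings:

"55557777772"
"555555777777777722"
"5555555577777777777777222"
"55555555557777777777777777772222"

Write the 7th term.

The n-th term is 2n+2 5's then 4n+2 7's then n 2's (n = 1, 2, …).
Setting n = 7 gives 16, 30, 7 characters in each block.

55555555555555557777777777777777777777777777772222222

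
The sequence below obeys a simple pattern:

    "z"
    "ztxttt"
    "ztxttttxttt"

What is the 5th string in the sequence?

ztxttttxttttxttttxttt

Each term is the previous one with txttt appended.
From ztxttttxttt, 2 further steps: ztxttttxttt → ztxttttxttttxttt → (answer).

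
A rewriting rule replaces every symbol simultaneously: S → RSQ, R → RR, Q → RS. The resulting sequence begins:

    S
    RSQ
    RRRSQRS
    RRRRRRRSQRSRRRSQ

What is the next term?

Replace each of the 16 characters of RRRRRRRSQRSRRRSQ in place — RR RR RR RR RR RR RR RSQ RS RR RSQ RR RR RR RSQ RS — and concatenate.

RRRRRRRRRRRRRRRSQRSRRRSQRRRRRRRSQRS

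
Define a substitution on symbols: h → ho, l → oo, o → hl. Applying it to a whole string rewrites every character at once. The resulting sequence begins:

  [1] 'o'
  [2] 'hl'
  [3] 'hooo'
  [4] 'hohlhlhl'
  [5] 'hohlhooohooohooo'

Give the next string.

hohlhooohohlhlhlhohlhlhlhohlhlhl

φ(hohlhooohooohooo) expands symbol-by-symbol to ho hl ho oo ho hl hl hl ho hl hl hl ho hl hl hl; joining the 16 pieces gives the next term.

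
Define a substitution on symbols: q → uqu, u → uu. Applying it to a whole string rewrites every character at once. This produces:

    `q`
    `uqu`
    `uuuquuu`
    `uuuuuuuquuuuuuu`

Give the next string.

uuuuuuuuuuuuuuuquuuuuuuuuuuuuuu

φ(uuuuuuuquuuuuuu) expands symbol-by-symbol to uu uu uu uu uu uu uu uqu uu uu uu uu uu uu uu; joining the 15 pieces gives the next term.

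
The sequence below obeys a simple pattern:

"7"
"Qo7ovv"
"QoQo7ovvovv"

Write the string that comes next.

Each term wraps the previous one in Qo on the left and ovv on the right.
Applying this once more to QoQo7ovvovv:

QoQoQo7ovvovvovv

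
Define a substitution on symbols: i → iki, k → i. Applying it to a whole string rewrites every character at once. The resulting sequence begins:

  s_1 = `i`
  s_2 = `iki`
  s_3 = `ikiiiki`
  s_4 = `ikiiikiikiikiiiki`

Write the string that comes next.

Applying the rule to each of the 17 symbols of ikiiikiikiikiiiki gives the pieces iki i iki iki iki i iki iki i iki iki i iki iki iki i iki, which concatenate to the answer.

ikiiikiikiikiiikiikiiikiikiiikiikiikiiiki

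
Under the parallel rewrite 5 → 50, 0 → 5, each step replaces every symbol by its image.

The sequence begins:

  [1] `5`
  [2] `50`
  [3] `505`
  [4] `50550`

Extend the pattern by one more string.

50550505

Expanding 50550: 5→50, 0→5, 5→50, 5→50, 0→5. Concatenated: 50 5 50 50 5.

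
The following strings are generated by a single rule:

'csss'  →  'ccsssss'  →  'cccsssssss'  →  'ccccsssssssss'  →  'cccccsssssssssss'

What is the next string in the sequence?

ccccccsssssssssssss

Each string has the form c^{n} s^{2n+1} (n = 1, 2, …).
Setting n = 6 gives 6, 13 characters in each block.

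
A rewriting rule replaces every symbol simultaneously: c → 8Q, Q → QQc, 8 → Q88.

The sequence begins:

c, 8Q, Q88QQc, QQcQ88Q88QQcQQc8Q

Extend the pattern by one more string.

Rewriting the 17 symbols of QQcQ88Q88QQcQQc8Q one by one yields QQc QQc 8Q QQc Q88 Q88 QQc Q88 Q88 QQc QQc 8Q QQc QQc 8Q Q88 QQc; concatenated:

QQcQQc8QQQcQ88Q88QQcQ88Q88QQcQQc8QQQcQQc8QQ88QQc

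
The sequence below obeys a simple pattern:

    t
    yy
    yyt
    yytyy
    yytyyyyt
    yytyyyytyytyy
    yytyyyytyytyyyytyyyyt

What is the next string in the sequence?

Each term (from the third on) is the previous term followed by the one before it: term 3 = yy·t = yyt.
So term 8 is yytyyyytyytyyyytyyyyt·yytyyyytyytyy.

yytyyyytyytyyyytyyyytyytyyyytyytyy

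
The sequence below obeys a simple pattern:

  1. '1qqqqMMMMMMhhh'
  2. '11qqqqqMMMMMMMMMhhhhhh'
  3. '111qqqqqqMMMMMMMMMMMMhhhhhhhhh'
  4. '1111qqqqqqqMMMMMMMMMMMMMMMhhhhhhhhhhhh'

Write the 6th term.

111111qqqqqqqqqMMMMMMMMMMMMMMMMMMMMMhhhhhhhhhhhhhhhhhh

The n-th term is n 1's then n+3 q's then 3n+3 M's then 3n h's (n = 1, 2, …).
For term 6, n = 6, so the run lengths are 6, 9, 21, 18.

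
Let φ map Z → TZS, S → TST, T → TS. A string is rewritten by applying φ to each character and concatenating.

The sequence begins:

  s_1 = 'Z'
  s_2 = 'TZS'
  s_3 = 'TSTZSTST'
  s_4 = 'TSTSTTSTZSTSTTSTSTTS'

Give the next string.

Rewriting the 20 symbols of TSTSTTSTZSTSTTSTSTTS one by one yields TS TST TS TST TS TS TST TS TZS TST TS TST TS TS TST TS TST TS TS TST; concatenated:

TSTSTTSTSTTSTSTSTTSTZSTSTTSTSTTSTSTSTTSTSTTSTSTST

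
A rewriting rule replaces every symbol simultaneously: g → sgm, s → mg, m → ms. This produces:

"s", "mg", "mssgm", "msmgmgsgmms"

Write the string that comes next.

msmgmssgmmssgmmgsgmmsmsmg

Rewriting each symbol of msmgmgsgmms: m→ms, s→mg, m→ms, g→sgm, m→ms, g→sgm, s→mg, g→sgm, m→ms, m→ms, s→mg, which concatenates to ms mg ms sgm ms sgm mg sgm ms ms mg.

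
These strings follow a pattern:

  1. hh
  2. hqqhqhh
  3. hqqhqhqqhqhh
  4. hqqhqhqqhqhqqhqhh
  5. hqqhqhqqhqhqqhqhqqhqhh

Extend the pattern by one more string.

Every step adds hqqhq at the front: s(k+1) = hqqhq·s(k).
Applying this once more to hqqhqhqqhqhqqhqhqqhqhh:

hqqhqhqqhqhqqhqhqqhqhqqhqhh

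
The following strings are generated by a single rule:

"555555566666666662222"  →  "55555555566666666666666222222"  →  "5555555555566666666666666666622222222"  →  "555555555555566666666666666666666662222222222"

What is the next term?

55555555555555566666666666666666666666666222222222222

Each string has the form 5^{2n+1} 6^{4n-2} 2^{2n-2}, where the shown terms are n = 3, 4, 5, 6.
For the next term, n = 7, so the run lengths are 15, 26, 12.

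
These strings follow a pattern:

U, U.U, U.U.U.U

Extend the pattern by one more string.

U.U.U.U.U.U.U.U

Every step duplicates the string with '.' between the halves.
So the next term is two copies of U.U.U.U with '.' between the halves.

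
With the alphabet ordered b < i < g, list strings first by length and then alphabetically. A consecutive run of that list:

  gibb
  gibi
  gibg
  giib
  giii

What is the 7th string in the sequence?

gigb

Stepping forward 2 times from giii: giii → giig, then the target.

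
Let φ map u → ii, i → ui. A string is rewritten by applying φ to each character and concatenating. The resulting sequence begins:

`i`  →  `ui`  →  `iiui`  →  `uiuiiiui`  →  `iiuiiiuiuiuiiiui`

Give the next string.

φ(iiuiiiuiuiuiiiui) expands symbol-by-symbol to ui ui ii ui ui ui ii ui ii ui ii ui ui ui ii ui; joining the 16 pieces gives the next term.

uiuiiiuiuiuiiiuiiiuiiiuiuiuiiiui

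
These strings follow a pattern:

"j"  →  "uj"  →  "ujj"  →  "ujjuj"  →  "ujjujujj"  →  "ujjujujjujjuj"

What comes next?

From term 3 onward, concatenate the last term with the second-to-last: uj·j = ujj, ujj·uj = ujjuj, …
Continuing: ujjujujjujjuj · ujjujujj gives term 7.

ujjujujjujjujujjujujj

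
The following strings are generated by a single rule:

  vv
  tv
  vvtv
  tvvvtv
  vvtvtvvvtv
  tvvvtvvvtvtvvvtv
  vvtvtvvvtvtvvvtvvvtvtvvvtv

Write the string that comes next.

Each term (from the third on) is the two preceding terms concatenated in order: term 3 = vv·tv = vvtv.
Continuing: tvvvtvvvtvtvvvtv · vvtvtvvvtvtvvvtvvvtvtvvvtv gives term 8.

tvvvtvvvtvtvvvtvvvtvtvvvtvtvvvtvvvtvtvvvtv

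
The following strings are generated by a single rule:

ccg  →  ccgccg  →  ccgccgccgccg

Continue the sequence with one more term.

ccgccgccgccgccgccgccgccg

Each string is two copies of the previous one concatenated.
One more doubling of ccgccgccgccg gives the answer.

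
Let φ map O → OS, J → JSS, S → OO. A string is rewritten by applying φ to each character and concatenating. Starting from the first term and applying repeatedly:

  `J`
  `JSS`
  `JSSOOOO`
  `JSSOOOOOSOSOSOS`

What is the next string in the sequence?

JSSOOOOOSOSOSOSOSOOOSOOOSOOOSOO

φ(JSSOOOOOSOSOSOS) expands symbol-by-symbol to JSS OO OO OS OS OS OS OS OO OS OO OS OO OS OO; joining the 15 pieces gives the next term.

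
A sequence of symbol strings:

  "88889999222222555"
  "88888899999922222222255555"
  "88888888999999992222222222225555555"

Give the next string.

The n-th term is 2n 8's then 2n 9's then 3n 2's then 2n-1 5's, where the shown terms are n = 2, 3, 4.
At n = 5 the blocks have lengths 10, 10, 15, 9.

88888888889999999999222222222222222555555555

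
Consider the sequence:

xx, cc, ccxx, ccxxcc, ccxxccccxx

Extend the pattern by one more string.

Each term (from the third on) is the previous term followed by the one before it: term 3 = cc·xx = ccxx.
Continuing: ccxxccccxx · ccxxcc gives term 6.

ccxxccccxxccxxcc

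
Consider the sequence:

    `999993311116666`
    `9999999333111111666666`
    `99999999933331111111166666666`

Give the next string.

999999999993333311111111116666666666

The n-th term is 2n+1 9's then n 3's then 2n 1's then 2n 6's, where the shown terms are n = 2, 3, 4.
For the next term, n = 5, so the run lengths are 11, 5, 10, 10.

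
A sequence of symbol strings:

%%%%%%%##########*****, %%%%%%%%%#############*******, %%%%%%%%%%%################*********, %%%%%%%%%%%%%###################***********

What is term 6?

%%%%%%%%%%%%%%%%%#########################***************

Term n consists of 2n+1 %'s, followed by 3n+1 #'s, followed by 2n-1 *'s, where the shown terms are n = 3, 4, 5, 6.
Setting n = 8 gives 17, 25, 15 characters in each block.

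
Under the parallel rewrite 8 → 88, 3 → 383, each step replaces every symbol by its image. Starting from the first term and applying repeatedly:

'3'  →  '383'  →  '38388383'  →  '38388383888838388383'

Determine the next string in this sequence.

Rewriting the 20 symbols of 38388383888838388383 one by one yields 383 88 383 88 88 383 88 383 88 88 88 88 383 88 383 88 88 383 88 383; concatenated:

383883838888383883838888888838388383888838388383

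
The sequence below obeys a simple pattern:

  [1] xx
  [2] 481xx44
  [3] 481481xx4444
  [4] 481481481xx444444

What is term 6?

481481481481481xx4444444444

Each term wraps the previous one in 481 on the left and 44 on the right.
From 481481481xx444444, 2 further steps: 481481481xx444444 → 481481481481xx44444444 → (answer).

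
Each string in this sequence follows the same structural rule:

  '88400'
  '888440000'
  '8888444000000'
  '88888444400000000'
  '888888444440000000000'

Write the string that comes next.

8888888444444000000000000

Term n consists of n+1 8's, followed by n 4's, followed by 2n 0's (n = 1, 2, …).
Setting n = 6 gives 7, 6, 12 characters in each block.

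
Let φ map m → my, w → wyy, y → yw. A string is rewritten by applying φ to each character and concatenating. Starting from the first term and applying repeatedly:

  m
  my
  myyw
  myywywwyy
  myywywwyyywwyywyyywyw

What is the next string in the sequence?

Rewriting the 21 symbols of myywywwyyywwyywyyywyw one by one yields my yw yw wyy yw wyy wyy yw yw yw wyy wyy yw yw wyy yw yw yw wyy yw wyy; concatenated:

myywywwyyywwyywyyywywywwyywyyywywwyyywywywwyyywwyy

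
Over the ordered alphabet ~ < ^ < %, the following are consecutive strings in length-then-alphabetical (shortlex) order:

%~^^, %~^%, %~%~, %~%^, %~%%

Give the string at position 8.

%^~%

Stepping forward 3 times from %~%%: %~%% → %^~~ → %^~^, then the target.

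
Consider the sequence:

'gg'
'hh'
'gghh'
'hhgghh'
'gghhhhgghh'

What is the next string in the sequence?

hhgghhgghhhhgghh

This is a Fibonacci-style word recurrence s(k) = s(k−2)·s(k−1): e.g. gg·hh = gghh.
The next term joins hhgghh and gghhhhgghh.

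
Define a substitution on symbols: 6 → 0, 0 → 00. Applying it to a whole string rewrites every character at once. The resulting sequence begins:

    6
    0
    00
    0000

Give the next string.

Expanding 0000: 0→00, 0→00, 0→00, 0→00. Concatenated: 00 00 00 00.

00000000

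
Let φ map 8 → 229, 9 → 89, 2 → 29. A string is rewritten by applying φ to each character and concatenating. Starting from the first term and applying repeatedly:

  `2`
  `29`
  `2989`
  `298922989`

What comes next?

29892298929298922989

Apply φ to 298922989 symbol by symbol: 2→29, 9→89, 8→229, 9→89, 2→29, 2→29, 9→89, 8→229, 9→89; joined: 29 89 229 89 29 29 89 229 89.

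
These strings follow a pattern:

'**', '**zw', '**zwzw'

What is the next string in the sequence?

Every step adds zw to the end: s(k+1) = s(k)·zw.
Applying this once more to **zwzw:

**zwzwzw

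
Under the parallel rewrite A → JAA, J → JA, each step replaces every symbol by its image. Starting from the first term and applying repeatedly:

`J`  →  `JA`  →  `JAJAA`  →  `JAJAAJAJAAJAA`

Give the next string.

Replace each of the 13 characters of JAJAAJAJAAJAA in place — JA JAA JA JAA JAA JA JAA JA JAA JAA JA JAA JAA — and concatenate.

JAJAAJAJAAJAAJAJAAJAJAAJAAJAJAAJAA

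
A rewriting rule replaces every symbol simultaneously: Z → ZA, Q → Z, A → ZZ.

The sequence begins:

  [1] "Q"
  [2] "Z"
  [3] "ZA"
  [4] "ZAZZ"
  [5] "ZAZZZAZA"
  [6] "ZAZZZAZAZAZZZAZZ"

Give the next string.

φ(ZAZZZAZAZAZZZAZZ) expands symbol-by-symbol to ZA ZZ ZA ZA ZA ZZ ZA ZZ ZA ZZ ZA ZA ZA ZZ ZA ZA; joining the 16 pieces gives the next term.

ZAZZZAZAZAZZZAZZZAZZZAZAZAZZZAZA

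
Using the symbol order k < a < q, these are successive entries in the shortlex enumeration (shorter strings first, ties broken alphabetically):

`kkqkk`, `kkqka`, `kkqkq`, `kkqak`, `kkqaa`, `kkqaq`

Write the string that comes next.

kkqqk

Treat kkqaq as a base-3 numeral over the given alphabet and add one, carrying through any trailing q's.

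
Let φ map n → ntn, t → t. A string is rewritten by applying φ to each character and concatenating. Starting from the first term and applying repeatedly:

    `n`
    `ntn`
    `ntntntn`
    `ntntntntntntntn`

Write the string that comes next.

ntntntntntntntntntntntntntntntn

Replace each of the 15 characters of ntntntntntntntn in place — ntn t ntn t ntn t ntn t ntn t ntn t ntn t ntn — and concatenate.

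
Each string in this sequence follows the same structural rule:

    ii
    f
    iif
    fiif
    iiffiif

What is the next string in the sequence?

From term 3 onward, concatenate the second-to-last term with the last: ii·f = iif, f·iif = fiif, …
The next term joins fiif and iiffiif.

fiifiiffiif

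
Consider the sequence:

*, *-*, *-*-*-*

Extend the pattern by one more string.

*-*-*-*-*-*-*-*

Every step duplicates the string with '-' between the halves.
One more doubling of *-*-*-* gives the answer.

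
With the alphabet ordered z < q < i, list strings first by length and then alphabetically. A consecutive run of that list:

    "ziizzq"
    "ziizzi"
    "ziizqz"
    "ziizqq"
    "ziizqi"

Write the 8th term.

ziizii

Stepping forward 3 times from ziizqi: ziizqi → ziiziz → ziiziq, then the target.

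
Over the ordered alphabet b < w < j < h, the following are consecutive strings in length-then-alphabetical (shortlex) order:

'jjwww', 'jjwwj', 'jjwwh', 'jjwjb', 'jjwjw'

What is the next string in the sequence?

jjwjj

Find the rightmost character of jjwjw below h, bump it to the next letter, and reset everything to its right to b.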